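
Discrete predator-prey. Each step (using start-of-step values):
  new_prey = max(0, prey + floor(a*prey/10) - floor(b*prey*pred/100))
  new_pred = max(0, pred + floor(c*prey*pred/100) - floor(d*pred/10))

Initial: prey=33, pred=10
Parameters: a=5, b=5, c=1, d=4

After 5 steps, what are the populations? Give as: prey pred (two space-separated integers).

Step 1: prey: 33+16-16=33; pred: 10+3-4=9
Step 2: prey: 33+16-14=35; pred: 9+2-3=8
Step 3: prey: 35+17-14=38; pred: 8+2-3=7
Step 4: prey: 38+19-13=44; pred: 7+2-2=7
Step 5: prey: 44+22-15=51; pred: 7+3-2=8

Answer: 51 8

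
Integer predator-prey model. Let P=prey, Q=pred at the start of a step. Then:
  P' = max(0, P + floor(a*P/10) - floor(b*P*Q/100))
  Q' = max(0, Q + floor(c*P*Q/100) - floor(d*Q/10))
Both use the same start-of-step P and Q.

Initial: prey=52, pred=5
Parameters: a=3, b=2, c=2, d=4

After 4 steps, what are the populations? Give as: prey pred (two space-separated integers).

Step 1: prey: 52+15-5=62; pred: 5+5-2=8
Step 2: prey: 62+18-9=71; pred: 8+9-3=14
Step 3: prey: 71+21-19=73; pred: 14+19-5=28
Step 4: prey: 73+21-40=54; pred: 28+40-11=57

Answer: 54 57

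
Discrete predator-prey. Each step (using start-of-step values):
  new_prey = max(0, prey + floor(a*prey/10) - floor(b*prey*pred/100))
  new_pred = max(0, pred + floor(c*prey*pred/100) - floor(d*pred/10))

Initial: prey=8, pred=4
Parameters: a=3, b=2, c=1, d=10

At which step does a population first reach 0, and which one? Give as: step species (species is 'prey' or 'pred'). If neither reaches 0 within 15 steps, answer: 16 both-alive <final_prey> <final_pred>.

Answer: 1 pred

Derivation:
Step 1: prey: 8+2-0=10; pred: 4+0-4=0
First extinction: pred at step 1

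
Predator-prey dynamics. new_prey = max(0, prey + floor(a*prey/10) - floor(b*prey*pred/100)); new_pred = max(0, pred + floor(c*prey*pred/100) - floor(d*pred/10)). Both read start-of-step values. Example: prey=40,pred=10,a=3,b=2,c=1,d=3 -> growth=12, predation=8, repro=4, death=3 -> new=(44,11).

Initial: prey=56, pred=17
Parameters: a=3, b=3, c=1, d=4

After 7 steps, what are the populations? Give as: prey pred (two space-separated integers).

Step 1: prey: 56+16-28=44; pred: 17+9-6=20
Step 2: prey: 44+13-26=31; pred: 20+8-8=20
Step 3: prey: 31+9-18=22; pred: 20+6-8=18
Step 4: prey: 22+6-11=17; pred: 18+3-7=14
Step 5: prey: 17+5-7=15; pred: 14+2-5=11
Step 6: prey: 15+4-4=15; pred: 11+1-4=8
Step 7: prey: 15+4-3=16; pred: 8+1-3=6

Answer: 16 6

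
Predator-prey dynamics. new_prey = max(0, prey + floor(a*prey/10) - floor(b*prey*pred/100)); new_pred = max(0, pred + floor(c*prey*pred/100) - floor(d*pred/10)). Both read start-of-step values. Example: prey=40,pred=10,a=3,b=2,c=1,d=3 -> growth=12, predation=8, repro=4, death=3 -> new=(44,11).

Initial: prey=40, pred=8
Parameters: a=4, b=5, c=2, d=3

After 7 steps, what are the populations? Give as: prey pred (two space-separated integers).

Answer: 1 10

Derivation:
Step 1: prey: 40+16-16=40; pred: 8+6-2=12
Step 2: prey: 40+16-24=32; pred: 12+9-3=18
Step 3: prey: 32+12-28=16; pred: 18+11-5=24
Step 4: prey: 16+6-19=3; pred: 24+7-7=24
Step 5: prey: 3+1-3=1; pred: 24+1-7=18
Step 6: prey: 1+0-0=1; pred: 18+0-5=13
Step 7: prey: 1+0-0=1; pred: 13+0-3=10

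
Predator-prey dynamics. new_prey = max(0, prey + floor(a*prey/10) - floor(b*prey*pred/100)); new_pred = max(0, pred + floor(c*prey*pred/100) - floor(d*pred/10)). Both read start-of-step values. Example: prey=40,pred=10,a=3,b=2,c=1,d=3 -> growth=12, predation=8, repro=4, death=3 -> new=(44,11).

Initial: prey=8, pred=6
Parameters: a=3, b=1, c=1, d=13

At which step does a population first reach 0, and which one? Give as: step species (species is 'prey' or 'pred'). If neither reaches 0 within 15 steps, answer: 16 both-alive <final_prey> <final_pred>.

Step 1: prey: 8+2-0=10; pred: 6+0-7=0
First extinction: pred at step 1

Answer: 1 pred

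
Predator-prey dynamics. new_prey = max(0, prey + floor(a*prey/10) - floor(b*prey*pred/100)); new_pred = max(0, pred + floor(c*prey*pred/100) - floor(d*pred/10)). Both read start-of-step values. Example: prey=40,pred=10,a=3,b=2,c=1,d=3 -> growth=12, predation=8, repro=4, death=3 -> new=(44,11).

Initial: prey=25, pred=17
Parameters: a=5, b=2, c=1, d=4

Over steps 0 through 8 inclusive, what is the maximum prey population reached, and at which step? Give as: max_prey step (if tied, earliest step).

Answer: 90 7

Derivation:
Step 1: prey: 25+12-8=29; pred: 17+4-6=15
Step 2: prey: 29+14-8=35; pred: 15+4-6=13
Step 3: prey: 35+17-9=43; pred: 13+4-5=12
Step 4: prey: 43+21-10=54; pred: 12+5-4=13
Step 5: prey: 54+27-14=67; pred: 13+7-5=15
Step 6: prey: 67+33-20=80; pred: 15+10-6=19
Step 7: prey: 80+40-30=90; pred: 19+15-7=27
Step 8: prey: 90+45-48=87; pred: 27+24-10=41
Max prey = 90 at step 7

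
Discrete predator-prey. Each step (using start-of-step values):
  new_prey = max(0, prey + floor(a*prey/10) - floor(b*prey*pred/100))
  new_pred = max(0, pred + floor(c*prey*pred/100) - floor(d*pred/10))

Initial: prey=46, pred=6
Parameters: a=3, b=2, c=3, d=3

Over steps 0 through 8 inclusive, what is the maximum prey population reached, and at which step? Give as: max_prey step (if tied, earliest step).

Step 1: prey: 46+13-5=54; pred: 6+8-1=13
Step 2: prey: 54+16-14=56; pred: 13+21-3=31
Step 3: prey: 56+16-34=38; pred: 31+52-9=74
Step 4: prey: 38+11-56=0; pred: 74+84-22=136
Step 5: prey: 0+0-0=0; pred: 136+0-40=96
Step 6: prey: 0+0-0=0; pred: 96+0-28=68
Step 7: prey: 0+0-0=0; pred: 68+0-20=48
Step 8: prey: 0+0-0=0; pred: 48+0-14=34
Max prey = 56 at step 2

Answer: 56 2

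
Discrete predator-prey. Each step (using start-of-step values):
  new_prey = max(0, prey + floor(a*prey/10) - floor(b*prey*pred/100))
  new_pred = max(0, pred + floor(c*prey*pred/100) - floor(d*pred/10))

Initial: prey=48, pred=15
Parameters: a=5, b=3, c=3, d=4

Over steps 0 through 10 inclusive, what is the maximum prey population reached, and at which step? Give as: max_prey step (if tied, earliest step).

Step 1: prey: 48+24-21=51; pred: 15+21-6=30
Step 2: prey: 51+25-45=31; pred: 30+45-12=63
Step 3: prey: 31+15-58=0; pred: 63+58-25=96
Step 4: prey: 0+0-0=0; pred: 96+0-38=58
Step 5: prey: 0+0-0=0; pred: 58+0-23=35
Step 6: prey: 0+0-0=0; pred: 35+0-14=21
Step 7: prey: 0+0-0=0; pred: 21+0-8=13
Step 8: prey: 0+0-0=0; pred: 13+0-5=8
Step 9: prey: 0+0-0=0; pred: 8+0-3=5
Step 10: prey: 0+0-0=0; pred: 5+0-2=3
Max prey = 51 at step 1

Answer: 51 1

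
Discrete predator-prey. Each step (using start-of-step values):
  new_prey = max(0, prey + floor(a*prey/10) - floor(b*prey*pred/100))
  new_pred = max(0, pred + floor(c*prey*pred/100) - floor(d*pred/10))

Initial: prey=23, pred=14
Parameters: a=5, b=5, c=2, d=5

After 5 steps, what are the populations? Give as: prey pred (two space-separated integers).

Step 1: prey: 23+11-16=18; pred: 14+6-7=13
Step 2: prey: 18+9-11=16; pred: 13+4-6=11
Step 3: prey: 16+8-8=16; pred: 11+3-5=9
Step 4: prey: 16+8-7=17; pred: 9+2-4=7
Step 5: prey: 17+8-5=20; pred: 7+2-3=6

Answer: 20 6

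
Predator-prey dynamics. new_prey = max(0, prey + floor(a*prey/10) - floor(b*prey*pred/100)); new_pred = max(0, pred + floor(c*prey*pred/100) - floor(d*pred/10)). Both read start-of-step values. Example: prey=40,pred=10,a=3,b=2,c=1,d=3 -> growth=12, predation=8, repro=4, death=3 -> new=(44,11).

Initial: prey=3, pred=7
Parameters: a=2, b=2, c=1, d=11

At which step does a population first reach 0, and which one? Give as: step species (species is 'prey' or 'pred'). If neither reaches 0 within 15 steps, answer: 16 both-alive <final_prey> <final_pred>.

Answer: 1 pred

Derivation:
Step 1: prey: 3+0-0=3; pred: 7+0-7=0
First extinction: pred at step 1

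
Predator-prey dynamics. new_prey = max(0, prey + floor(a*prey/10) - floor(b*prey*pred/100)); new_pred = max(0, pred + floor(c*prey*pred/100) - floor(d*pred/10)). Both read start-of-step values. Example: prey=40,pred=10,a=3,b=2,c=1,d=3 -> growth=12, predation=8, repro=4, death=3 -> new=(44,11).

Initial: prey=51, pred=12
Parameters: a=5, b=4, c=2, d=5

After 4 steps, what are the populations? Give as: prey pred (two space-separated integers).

Step 1: prey: 51+25-24=52; pred: 12+12-6=18
Step 2: prey: 52+26-37=41; pred: 18+18-9=27
Step 3: prey: 41+20-44=17; pred: 27+22-13=36
Step 4: prey: 17+8-24=1; pred: 36+12-18=30

Answer: 1 30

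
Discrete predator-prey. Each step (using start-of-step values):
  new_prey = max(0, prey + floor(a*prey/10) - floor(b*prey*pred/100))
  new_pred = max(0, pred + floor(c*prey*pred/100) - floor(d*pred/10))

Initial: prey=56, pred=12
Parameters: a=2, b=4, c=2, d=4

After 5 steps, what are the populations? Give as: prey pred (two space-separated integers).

Step 1: prey: 56+11-26=41; pred: 12+13-4=21
Step 2: prey: 41+8-34=15; pred: 21+17-8=30
Step 3: prey: 15+3-18=0; pred: 30+9-12=27
Step 4: prey: 0+0-0=0; pred: 27+0-10=17
Step 5: prey: 0+0-0=0; pred: 17+0-6=11

Answer: 0 11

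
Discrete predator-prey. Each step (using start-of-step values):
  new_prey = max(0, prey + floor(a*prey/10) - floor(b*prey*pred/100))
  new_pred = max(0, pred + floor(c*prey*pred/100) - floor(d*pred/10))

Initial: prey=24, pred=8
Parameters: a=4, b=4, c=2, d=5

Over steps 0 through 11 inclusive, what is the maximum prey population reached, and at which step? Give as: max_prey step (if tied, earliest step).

Step 1: prey: 24+9-7=26; pred: 8+3-4=7
Step 2: prey: 26+10-7=29; pred: 7+3-3=7
Step 3: prey: 29+11-8=32; pred: 7+4-3=8
Step 4: prey: 32+12-10=34; pred: 8+5-4=9
Step 5: prey: 34+13-12=35; pred: 9+6-4=11
Step 6: prey: 35+14-15=34; pred: 11+7-5=13
Step 7: prey: 34+13-17=30; pred: 13+8-6=15
Step 8: prey: 30+12-18=24; pred: 15+9-7=17
Step 9: prey: 24+9-16=17; pred: 17+8-8=17
Step 10: prey: 17+6-11=12; pred: 17+5-8=14
Step 11: prey: 12+4-6=10; pred: 14+3-7=10
Max prey = 35 at step 5

Answer: 35 5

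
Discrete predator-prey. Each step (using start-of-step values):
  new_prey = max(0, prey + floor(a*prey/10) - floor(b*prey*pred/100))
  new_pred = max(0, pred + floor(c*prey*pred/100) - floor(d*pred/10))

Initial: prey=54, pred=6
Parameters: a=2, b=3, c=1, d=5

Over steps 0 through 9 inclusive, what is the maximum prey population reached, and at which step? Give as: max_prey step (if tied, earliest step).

Step 1: prey: 54+10-9=55; pred: 6+3-3=6
Step 2: prey: 55+11-9=57; pred: 6+3-3=6
Step 3: prey: 57+11-10=58; pred: 6+3-3=6
Step 4: prey: 58+11-10=59; pred: 6+3-3=6
Step 5: prey: 59+11-10=60; pred: 6+3-3=6
Step 6: prey: 60+12-10=62; pred: 6+3-3=6
Step 7: prey: 62+12-11=63; pred: 6+3-3=6
Step 8: prey: 63+12-11=64; pred: 6+3-3=6
Step 9: prey: 64+12-11=65; pred: 6+3-3=6
Max prey = 65 at step 9

Answer: 65 9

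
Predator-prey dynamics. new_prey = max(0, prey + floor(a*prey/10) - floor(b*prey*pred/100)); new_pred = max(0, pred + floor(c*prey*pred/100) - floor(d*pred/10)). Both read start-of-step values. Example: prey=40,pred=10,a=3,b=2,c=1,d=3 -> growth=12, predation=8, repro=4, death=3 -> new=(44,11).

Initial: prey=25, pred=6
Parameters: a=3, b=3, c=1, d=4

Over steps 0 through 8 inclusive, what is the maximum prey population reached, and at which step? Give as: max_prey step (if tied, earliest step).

Step 1: prey: 25+7-4=28; pred: 6+1-2=5
Step 2: prey: 28+8-4=32; pred: 5+1-2=4
Step 3: prey: 32+9-3=38; pred: 4+1-1=4
Step 4: prey: 38+11-4=45; pred: 4+1-1=4
Step 5: prey: 45+13-5=53; pred: 4+1-1=4
Step 6: prey: 53+15-6=62; pred: 4+2-1=5
Step 7: prey: 62+18-9=71; pred: 5+3-2=6
Step 8: prey: 71+21-12=80; pred: 6+4-2=8
Max prey = 80 at step 8

Answer: 80 8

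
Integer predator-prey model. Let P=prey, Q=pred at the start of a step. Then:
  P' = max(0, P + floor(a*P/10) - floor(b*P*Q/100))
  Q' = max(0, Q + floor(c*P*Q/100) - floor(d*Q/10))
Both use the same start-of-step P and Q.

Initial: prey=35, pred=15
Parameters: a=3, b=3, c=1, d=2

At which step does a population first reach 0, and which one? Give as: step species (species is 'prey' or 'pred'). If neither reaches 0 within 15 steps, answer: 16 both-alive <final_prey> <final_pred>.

Step 1: prey: 35+10-15=30; pred: 15+5-3=17
Step 2: prey: 30+9-15=24; pred: 17+5-3=19
Step 3: prey: 24+7-13=18; pred: 19+4-3=20
Step 4: prey: 18+5-10=13; pred: 20+3-4=19
Step 5: prey: 13+3-7=9; pred: 19+2-3=18
Step 6: prey: 9+2-4=7; pred: 18+1-3=16
Step 7: prey: 7+2-3=6; pred: 16+1-3=14
Step 8: prey: 6+1-2=5; pred: 14+0-2=12
Step 9: prey: 5+1-1=5; pred: 12+0-2=10
Step 10: prey: 5+1-1=5; pred: 10+0-2=8
Step 11: prey: 5+1-1=5; pred: 8+0-1=7
Step 12: prey: 5+1-1=5; pred: 7+0-1=6
Step 13: prey: 5+1-0=6; pred: 6+0-1=5
Step 14: prey: 6+1-0=7; pred: 5+0-1=4
Step 15: prey: 7+2-0=9; pred: 4+0-0=4
No extinction within 15 steps

Answer: 16 both-alive 9 4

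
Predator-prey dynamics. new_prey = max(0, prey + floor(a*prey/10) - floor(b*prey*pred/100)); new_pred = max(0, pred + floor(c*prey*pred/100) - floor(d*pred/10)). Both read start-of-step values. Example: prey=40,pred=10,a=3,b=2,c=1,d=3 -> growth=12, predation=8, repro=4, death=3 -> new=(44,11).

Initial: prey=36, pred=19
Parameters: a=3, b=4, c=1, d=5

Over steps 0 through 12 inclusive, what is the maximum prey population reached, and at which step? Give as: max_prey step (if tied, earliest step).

Answer: 62 12

Derivation:
Step 1: prey: 36+10-27=19; pred: 19+6-9=16
Step 2: prey: 19+5-12=12; pred: 16+3-8=11
Step 3: prey: 12+3-5=10; pred: 11+1-5=7
Step 4: prey: 10+3-2=11; pred: 7+0-3=4
Step 5: prey: 11+3-1=13; pred: 4+0-2=2
Step 6: prey: 13+3-1=15; pred: 2+0-1=1
Step 7: prey: 15+4-0=19; pred: 1+0-0=1
Step 8: prey: 19+5-0=24; pred: 1+0-0=1
Step 9: prey: 24+7-0=31; pred: 1+0-0=1
Step 10: prey: 31+9-1=39; pred: 1+0-0=1
Step 11: prey: 39+11-1=49; pred: 1+0-0=1
Step 12: prey: 49+14-1=62; pred: 1+0-0=1
Max prey = 62 at step 12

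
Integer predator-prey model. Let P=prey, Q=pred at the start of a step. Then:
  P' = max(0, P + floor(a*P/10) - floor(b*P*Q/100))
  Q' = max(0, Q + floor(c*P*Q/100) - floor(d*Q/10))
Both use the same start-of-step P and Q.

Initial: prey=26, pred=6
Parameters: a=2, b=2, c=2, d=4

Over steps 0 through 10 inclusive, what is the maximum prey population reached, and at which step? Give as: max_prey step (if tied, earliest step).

Step 1: prey: 26+5-3=28; pred: 6+3-2=7
Step 2: prey: 28+5-3=30; pred: 7+3-2=8
Step 3: prey: 30+6-4=32; pred: 8+4-3=9
Step 4: prey: 32+6-5=33; pred: 9+5-3=11
Step 5: prey: 33+6-7=32; pred: 11+7-4=14
Step 6: prey: 32+6-8=30; pred: 14+8-5=17
Step 7: prey: 30+6-10=26; pred: 17+10-6=21
Step 8: prey: 26+5-10=21; pred: 21+10-8=23
Step 9: prey: 21+4-9=16; pred: 23+9-9=23
Step 10: prey: 16+3-7=12; pred: 23+7-9=21
Max prey = 33 at step 4

Answer: 33 4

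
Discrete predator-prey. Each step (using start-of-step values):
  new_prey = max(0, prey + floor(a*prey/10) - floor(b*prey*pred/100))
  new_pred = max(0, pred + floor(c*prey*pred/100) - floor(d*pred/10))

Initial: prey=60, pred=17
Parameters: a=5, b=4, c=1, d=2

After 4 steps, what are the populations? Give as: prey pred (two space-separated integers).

Step 1: prey: 60+30-40=50; pred: 17+10-3=24
Step 2: prey: 50+25-48=27; pred: 24+12-4=32
Step 3: prey: 27+13-34=6; pred: 32+8-6=34
Step 4: prey: 6+3-8=1; pred: 34+2-6=30

Answer: 1 30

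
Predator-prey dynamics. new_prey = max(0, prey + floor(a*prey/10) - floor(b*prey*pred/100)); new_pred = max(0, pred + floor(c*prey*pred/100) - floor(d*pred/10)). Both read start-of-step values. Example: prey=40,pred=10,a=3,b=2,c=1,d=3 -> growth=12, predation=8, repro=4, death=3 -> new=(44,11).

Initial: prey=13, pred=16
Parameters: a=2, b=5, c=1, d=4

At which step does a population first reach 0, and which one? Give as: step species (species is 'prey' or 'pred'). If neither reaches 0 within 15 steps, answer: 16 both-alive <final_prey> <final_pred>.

Step 1: prey: 13+2-10=5; pred: 16+2-6=12
Step 2: prey: 5+1-3=3; pred: 12+0-4=8
Step 3: prey: 3+0-1=2; pred: 8+0-3=5
Step 4: prey: 2+0-0=2; pred: 5+0-2=3
Step 5: prey: 2+0-0=2; pred: 3+0-1=2
Step 6: prey: 2+0-0=2; pred: 2+0-0=2
Steps 7-15: state stable at prey=2, pred=2 (no change)
No extinction within 15 steps

Answer: 16 both-alive 2 2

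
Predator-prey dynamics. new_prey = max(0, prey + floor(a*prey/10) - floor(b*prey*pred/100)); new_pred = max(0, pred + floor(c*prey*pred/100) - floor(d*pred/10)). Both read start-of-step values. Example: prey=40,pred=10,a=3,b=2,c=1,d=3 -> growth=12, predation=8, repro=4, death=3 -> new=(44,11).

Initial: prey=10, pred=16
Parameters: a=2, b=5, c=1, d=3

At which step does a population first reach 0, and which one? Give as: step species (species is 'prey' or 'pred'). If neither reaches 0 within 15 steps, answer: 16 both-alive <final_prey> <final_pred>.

Answer: 16 both-alive 1 3

Derivation:
Step 1: prey: 10+2-8=4; pred: 16+1-4=13
Step 2: prey: 4+0-2=2; pred: 13+0-3=10
Step 3: prey: 2+0-1=1; pred: 10+0-3=7
Step 4: prey: 1+0-0=1; pred: 7+0-2=5
Step 5: prey: 1+0-0=1; pred: 5+0-1=4
Step 6: prey: 1+0-0=1; pred: 4+0-1=3
Step 7: prey: 1+0-0=1; pred: 3+0-0=3
Steps 8-15: state stable at prey=1, pred=3 (no change)
No extinction within 15 steps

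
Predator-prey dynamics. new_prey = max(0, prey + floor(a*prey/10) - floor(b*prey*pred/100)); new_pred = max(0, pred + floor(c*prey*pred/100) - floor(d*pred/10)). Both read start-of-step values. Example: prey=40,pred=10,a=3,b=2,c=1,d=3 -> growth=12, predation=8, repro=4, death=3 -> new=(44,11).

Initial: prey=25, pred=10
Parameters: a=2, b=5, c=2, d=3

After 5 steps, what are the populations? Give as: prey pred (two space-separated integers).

Step 1: prey: 25+5-12=18; pred: 10+5-3=12
Step 2: prey: 18+3-10=11; pred: 12+4-3=13
Step 3: prey: 11+2-7=6; pred: 13+2-3=12
Step 4: prey: 6+1-3=4; pred: 12+1-3=10
Step 5: prey: 4+0-2=2; pred: 10+0-3=7

Answer: 2 7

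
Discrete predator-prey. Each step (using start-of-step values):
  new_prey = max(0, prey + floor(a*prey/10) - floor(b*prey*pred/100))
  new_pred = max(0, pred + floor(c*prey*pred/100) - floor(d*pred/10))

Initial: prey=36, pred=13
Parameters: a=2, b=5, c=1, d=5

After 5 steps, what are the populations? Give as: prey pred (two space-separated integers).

Answer: 11 2

Derivation:
Step 1: prey: 36+7-23=20; pred: 13+4-6=11
Step 2: prey: 20+4-11=13; pred: 11+2-5=8
Step 3: prey: 13+2-5=10; pred: 8+1-4=5
Step 4: prey: 10+2-2=10; pred: 5+0-2=3
Step 5: prey: 10+2-1=11; pred: 3+0-1=2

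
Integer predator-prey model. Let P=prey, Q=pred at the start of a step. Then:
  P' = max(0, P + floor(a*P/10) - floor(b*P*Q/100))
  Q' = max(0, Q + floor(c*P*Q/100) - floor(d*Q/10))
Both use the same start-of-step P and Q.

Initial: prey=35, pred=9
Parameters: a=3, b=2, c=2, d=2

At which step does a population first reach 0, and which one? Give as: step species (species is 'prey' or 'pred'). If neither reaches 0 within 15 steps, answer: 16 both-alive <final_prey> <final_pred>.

Answer: 6 prey

Derivation:
Step 1: prey: 35+10-6=39; pred: 9+6-1=14
Step 2: prey: 39+11-10=40; pred: 14+10-2=22
Step 3: prey: 40+12-17=35; pred: 22+17-4=35
Step 4: prey: 35+10-24=21; pred: 35+24-7=52
Step 5: prey: 21+6-21=6; pred: 52+21-10=63
Step 6: prey: 6+1-7=0; pred: 63+7-12=58
First extinction: prey at step 6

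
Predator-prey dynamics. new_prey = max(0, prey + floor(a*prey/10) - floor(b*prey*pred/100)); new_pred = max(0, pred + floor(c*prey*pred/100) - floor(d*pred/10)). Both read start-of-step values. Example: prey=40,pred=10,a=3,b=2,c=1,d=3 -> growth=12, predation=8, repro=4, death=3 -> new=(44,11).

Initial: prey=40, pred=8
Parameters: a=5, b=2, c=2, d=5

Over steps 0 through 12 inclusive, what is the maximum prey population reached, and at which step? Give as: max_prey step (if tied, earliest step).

Answer: 85 3

Derivation:
Step 1: prey: 40+20-6=54; pred: 8+6-4=10
Step 2: prey: 54+27-10=71; pred: 10+10-5=15
Step 3: prey: 71+35-21=85; pred: 15+21-7=29
Step 4: prey: 85+42-49=78; pred: 29+49-14=64
Step 5: prey: 78+39-99=18; pred: 64+99-32=131
Step 6: prey: 18+9-47=0; pred: 131+47-65=113
Step 7: prey: 0+0-0=0; pred: 113+0-56=57
Step 8: prey: 0+0-0=0; pred: 57+0-28=29
Step 9: prey: 0+0-0=0; pred: 29+0-14=15
Step 10: prey: 0+0-0=0; pred: 15+0-7=8
Step 11: prey: 0+0-0=0; pred: 8+0-4=4
Step 12: prey: 0+0-0=0; pred: 4+0-2=2
Max prey = 85 at step 3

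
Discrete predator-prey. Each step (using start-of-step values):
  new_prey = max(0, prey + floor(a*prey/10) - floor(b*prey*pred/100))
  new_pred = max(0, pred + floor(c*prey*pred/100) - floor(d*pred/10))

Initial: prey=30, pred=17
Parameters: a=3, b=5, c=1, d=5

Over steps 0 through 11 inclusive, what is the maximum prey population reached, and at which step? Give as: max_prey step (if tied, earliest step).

Answer: 44 11

Derivation:
Step 1: prey: 30+9-25=14; pred: 17+5-8=14
Step 2: prey: 14+4-9=9; pred: 14+1-7=8
Step 3: prey: 9+2-3=8; pred: 8+0-4=4
Step 4: prey: 8+2-1=9; pred: 4+0-2=2
Step 5: prey: 9+2-0=11; pred: 2+0-1=1
Step 6: prey: 11+3-0=14; pred: 1+0-0=1
Step 7: prey: 14+4-0=18; pred: 1+0-0=1
Step 8: prey: 18+5-0=23; pred: 1+0-0=1
Step 9: prey: 23+6-1=28; pred: 1+0-0=1
Step 10: prey: 28+8-1=35; pred: 1+0-0=1
Step 11: prey: 35+10-1=44; pred: 1+0-0=1
Max prey = 44 at step 11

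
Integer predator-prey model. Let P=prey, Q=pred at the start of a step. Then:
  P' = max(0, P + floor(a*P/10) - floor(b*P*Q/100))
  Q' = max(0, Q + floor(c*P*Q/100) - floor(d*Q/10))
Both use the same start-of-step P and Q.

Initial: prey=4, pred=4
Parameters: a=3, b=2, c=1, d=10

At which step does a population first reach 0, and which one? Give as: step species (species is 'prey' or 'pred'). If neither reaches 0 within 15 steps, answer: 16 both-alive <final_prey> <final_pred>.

Answer: 1 pred

Derivation:
Step 1: prey: 4+1-0=5; pred: 4+0-4=0
First extinction: pred at step 1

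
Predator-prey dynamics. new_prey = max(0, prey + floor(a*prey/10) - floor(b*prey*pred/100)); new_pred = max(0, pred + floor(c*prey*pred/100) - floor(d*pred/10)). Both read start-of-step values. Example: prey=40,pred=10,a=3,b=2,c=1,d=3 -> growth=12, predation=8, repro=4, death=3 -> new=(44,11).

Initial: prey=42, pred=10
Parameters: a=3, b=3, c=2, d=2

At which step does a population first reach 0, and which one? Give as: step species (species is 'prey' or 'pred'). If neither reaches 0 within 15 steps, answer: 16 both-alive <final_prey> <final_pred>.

Answer: 5 prey

Derivation:
Step 1: prey: 42+12-12=42; pred: 10+8-2=16
Step 2: prey: 42+12-20=34; pred: 16+13-3=26
Step 3: prey: 34+10-26=18; pred: 26+17-5=38
Step 4: prey: 18+5-20=3; pred: 38+13-7=44
Step 5: prey: 3+0-3=0; pred: 44+2-8=38
First extinction: prey at step 5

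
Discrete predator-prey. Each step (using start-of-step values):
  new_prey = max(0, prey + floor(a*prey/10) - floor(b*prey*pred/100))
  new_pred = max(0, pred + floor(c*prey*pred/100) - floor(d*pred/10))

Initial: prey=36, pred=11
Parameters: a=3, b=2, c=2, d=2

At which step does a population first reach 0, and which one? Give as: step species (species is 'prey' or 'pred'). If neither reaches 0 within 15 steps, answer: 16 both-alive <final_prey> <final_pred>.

Step 1: prey: 36+10-7=39; pred: 11+7-2=16
Step 2: prey: 39+11-12=38; pred: 16+12-3=25
Step 3: prey: 38+11-19=30; pred: 25+19-5=39
Step 4: prey: 30+9-23=16; pred: 39+23-7=55
Step 5: prey: 16+4-17=3; pred: 55+17-11=61
Step 6: prey: 3+0-3=0; pred: 61+3-12=52
First extinction: prey at step 6

Answer: 6 prey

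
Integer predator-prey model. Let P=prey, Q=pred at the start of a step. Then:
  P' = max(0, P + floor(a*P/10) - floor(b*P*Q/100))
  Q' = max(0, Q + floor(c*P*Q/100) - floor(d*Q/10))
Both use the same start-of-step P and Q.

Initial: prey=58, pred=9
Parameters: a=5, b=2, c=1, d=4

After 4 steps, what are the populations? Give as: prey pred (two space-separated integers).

Answer: 124 41

Derivation:
Step 1: prey: 58+29-10=77; pred: 9+5-3=11
Step 2: prey: 77+38-16=99; pred: 11+8-4=15
Step 3: prey: 99+49-29=119; pred: 15+14-6=23
Step 4: prey: 119+59-54=124; pred: 23+27-9=41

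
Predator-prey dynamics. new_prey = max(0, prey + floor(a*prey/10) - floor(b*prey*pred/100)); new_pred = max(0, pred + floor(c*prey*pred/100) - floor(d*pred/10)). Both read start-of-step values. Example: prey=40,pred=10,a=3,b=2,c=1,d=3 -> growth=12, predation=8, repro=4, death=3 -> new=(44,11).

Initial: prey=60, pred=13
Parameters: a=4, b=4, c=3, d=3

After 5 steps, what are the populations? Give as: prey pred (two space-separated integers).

Step 1: prey: 60+24-31=53; pred: 13+23-3=33
Step 2: prey: 53+21-69=5; pred: 33+52-9=76
Step 3: prey: 5+2-15=0; pred: 76+11-22=65
Step 4: prey: 0+0-0=0; pred: 65+0-19=46
Step 5: prey: 0+0-0=0; pred: 46+0-13=33

Answer: 0 33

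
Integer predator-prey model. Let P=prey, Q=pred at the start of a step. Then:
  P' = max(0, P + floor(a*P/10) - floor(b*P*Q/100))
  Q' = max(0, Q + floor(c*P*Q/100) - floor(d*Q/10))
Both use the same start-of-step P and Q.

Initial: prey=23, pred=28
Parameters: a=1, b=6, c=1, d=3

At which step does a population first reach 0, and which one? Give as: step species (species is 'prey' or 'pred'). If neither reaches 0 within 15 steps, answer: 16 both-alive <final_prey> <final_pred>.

Answer: 1 prey

Derivation:
Step 1: prey: 23+2-38=0; pred: 28+6-8=26
First extinction: prey at step 1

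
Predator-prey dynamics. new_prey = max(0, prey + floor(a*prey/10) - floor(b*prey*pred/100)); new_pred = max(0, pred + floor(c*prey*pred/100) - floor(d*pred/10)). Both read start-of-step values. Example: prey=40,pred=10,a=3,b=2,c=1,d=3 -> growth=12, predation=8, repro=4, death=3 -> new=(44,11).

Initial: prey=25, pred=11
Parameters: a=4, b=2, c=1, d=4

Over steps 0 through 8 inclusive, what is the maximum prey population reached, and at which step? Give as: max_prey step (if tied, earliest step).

Answer: 106 8

Derivation:
Step 1: prey: 25+10-5=30; pred: 11+2-4=9
Step 2: prey: 30+12-5=37; pred: 9+2-3=8
Step 3: prey: 37+14-5=46; pred: 8+2-3=7
Step 4: prey: 46+18-6=58; pred: 7+3-2=8
Step 5: prey: 58+23-9=72; pred: 8+4-3=9
Step 6: prey: 72+28-12=88; pred: 9+6-3=12
Step 7: prey: 88+35-21=102; pred: 12+10-4=18
Step 8: prey: 102+40-36=106; pred: 18+18-7=29
Max prey = 106 at step 8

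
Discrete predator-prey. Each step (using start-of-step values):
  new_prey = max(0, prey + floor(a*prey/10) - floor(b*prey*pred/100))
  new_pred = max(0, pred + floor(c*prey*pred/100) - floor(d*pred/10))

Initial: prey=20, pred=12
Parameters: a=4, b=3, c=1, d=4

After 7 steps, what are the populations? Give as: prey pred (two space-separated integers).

Answer: 68 5

Derivation:
Step 1: prey: 20+8-7=21; pred: 12+2-4=10
Step 2: prey: 21+8-6=23; pred: 10+2-4=8
Step 3: prey: 23+9-5=27; pred: 8+1-3=6
Step 4: prey: 27+10-4=33; pred: 6+1-2=5
Step 5: prey: 33+13-4=42; pred: 5+1-2=4
Step 6: prey: 42+16-5=53; pred: 4+1-1=4
Step 7: prey: 53+21-6=68; pred: 4+2-1=5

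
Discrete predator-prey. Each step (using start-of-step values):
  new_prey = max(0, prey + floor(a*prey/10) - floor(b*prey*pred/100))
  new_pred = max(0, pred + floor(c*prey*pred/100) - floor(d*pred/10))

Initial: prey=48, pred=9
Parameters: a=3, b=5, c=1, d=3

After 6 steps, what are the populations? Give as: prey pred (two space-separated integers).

Step 1: prey: 48+14-21=41; pred: 9+4-2=11
Step 2: prey: 41+12-22=31; pred: 11+4-3=12
Step 3: prey: 31+9-18=22; pred: 12+3-3=12
Step 4: prey: 22+6-13=15; pred: 12+2-3=11
Step 5: prey: 15+4-8=11; pred: 11+1-3=9
Step 6: prey: 11+3-4=10; pred: 9+0-2=7

Answer: 10 7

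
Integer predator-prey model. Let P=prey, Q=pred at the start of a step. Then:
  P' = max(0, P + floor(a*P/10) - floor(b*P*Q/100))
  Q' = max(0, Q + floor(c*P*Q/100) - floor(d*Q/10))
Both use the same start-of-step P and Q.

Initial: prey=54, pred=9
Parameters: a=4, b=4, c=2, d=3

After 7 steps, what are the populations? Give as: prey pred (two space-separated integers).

Answer: 0 15

Derivation:
Step 1: prey: 54+21-19=56; pred: 9+9-2=16
Step 2: prey: 56+22-35=43; pred: 16+17-4=29
Step 3: prey: 43+17-49=11; pred: 29+24-8=45
Step 4: prey: 11+4-19=0; pred: 45+9-13=41
Step 5: prey: 0+0-0=0; pred: 41+0-12=29
Step 6: prey: 0+0-0=0; pred: 29+0-8=21
Step 7: prey: 0+0-0=0; pred: 21+0-6=15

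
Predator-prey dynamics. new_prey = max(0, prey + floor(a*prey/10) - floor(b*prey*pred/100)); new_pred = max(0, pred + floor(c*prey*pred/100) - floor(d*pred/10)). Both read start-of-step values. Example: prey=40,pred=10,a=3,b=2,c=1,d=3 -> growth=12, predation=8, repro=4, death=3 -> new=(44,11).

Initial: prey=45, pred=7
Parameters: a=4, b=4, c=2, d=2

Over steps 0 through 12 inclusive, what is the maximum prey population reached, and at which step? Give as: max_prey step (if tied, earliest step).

Answer: 51 1

Derivation:
Step 1: prey: 45+18-12=51; pred: 7+6-1=12
Step 2: prey: 51+20-24=47; pred: 12+12-2=22
Step 3: prey: 47+18-41=24; pred: 22+20-4=38
Step 4: prey: 24+9-36=0; pred: 38+18-7=49
Step 5: prey: 0+0-0=0; pred: 49+0-9=40
Step 6: prey: 0+0-0=0; pred: 40+0-8=32
Step 7: prey: 0+0-0=0; pred: 32+0-6=26
Step 8: prey: 0+0-0=0; pred: 26+0-5=21
Step 9: prey: 0+0-0=0; pred: 21+0-4=17
Step 10: prey: 0+0-0=0; pred: 17+0-3=14
Step 11: prey: 0+0-0=0; pred: 14+0-2=12
Step 12: prey: 0+0-0=0; pred: 12+0-2=10
Max prey = 51 at step 1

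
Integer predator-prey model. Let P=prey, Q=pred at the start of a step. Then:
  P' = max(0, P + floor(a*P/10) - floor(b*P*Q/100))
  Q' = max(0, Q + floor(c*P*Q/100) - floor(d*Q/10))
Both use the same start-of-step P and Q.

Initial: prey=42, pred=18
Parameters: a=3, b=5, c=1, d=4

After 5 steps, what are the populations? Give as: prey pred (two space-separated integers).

Step 1: prey: 42+12-37=17; pred: 18+7-7=18
Step 2: prey: 17+5-15=7; pred: 18+3-7=14
Step 3: prey: 7+2-4=5; pred: 14+0-5=9
Step 4: prey: 5+1-2=4; pred: 9+0-3=6
Step 5: prey: 4+1-1=4; pred: 6+0-2=4

Answer: 4 4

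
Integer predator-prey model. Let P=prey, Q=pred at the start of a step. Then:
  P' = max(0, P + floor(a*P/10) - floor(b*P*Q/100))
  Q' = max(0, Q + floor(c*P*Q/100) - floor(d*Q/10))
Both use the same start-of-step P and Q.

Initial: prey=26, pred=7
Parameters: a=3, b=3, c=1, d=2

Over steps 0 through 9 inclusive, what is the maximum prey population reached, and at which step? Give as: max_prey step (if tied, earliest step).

Step 1: prey: 26+7-5=28; pred: 7+1-1=7
Step 2: prey: 28+8-5=31; pred: 7+1-1=7
Step 3: prey: 31+9-6=34; pred: 7+2-1=8
Step 4: prey: 34+10-8=36; pred: 8+2-1=9
Step 5: prey: 36+10-9=37; pred: 9+3-1=11
Step 6: prey: 37+11-12=36; pred: 11+4-2=13
Step 7: prey: 36+10-14=32; pred: 13+4-2=15
Step 8: prey: 32+9-14=27; pred: 15+4-3=16
Step 9: prey: 27+8-12=23; pred: 16+4-3=17
Max prey = 37 at step 5

Answer: 37 5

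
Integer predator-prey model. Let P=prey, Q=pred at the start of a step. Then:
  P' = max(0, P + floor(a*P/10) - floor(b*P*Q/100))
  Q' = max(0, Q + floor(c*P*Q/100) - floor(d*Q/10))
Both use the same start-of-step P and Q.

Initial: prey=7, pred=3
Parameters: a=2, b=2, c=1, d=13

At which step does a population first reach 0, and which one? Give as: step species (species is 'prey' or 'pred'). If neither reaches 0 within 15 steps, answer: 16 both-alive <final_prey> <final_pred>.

Step 1: prey: 7+1-0=8; pred: 3+0-3=0
First extinction: pred at step 1

Answer: 1 pred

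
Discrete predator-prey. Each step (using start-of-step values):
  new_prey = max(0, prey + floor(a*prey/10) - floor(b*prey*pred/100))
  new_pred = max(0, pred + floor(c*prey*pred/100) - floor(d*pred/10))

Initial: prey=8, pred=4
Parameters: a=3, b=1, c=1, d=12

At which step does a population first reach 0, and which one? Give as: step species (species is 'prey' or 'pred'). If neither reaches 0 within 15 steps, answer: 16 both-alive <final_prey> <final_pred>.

Answer: 1 pred

Derivation:
Step 1: prey: 8+2-0=10; pred: 4+0-4=0
First extinction: pred at step 1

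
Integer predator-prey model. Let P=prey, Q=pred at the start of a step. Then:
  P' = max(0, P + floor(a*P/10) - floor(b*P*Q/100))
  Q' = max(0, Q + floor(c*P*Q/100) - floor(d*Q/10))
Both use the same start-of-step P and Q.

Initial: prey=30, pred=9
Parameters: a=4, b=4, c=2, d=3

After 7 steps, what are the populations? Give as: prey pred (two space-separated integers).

Step 1: prey: 30+12-10=32; pred: 9+5-2=12
Step 2: prey: 32+12-15=29; pred: 12+7-3=16
Step 3: prey: 29+11-18=22; pred: 16+9-4=21
Step 4: prey: 22+8-18=12; pred: 21+9-6=24
Step 5: prey: 12+4-11=5; pred: 24+5-7=22
Step 6: prey: 5+2-4=3; pred: 22+2-6=18
Step 7: prey: 3+1-2=2; pred: 18+1-5=14

Answer: 2 14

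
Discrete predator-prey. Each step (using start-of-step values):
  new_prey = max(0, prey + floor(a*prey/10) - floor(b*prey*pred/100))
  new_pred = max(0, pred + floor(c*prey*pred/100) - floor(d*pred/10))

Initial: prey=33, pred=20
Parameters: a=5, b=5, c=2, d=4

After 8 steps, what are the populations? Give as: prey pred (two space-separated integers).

Answer: 9 2

Derivation:
Step 1: prey: 33+16-33=16; pred: 20+13-8=25
Step 2: prey: 16+8-20=4; pred: 25+8-10=23
Step 3: prey: 4+2-4=2; pred: 23+1-9=15
Step 4: prey: 2+1-1=2; pred: 15+0-6=9
Step 5: prey: 2+1-0=3; pred: 9+0-3=6
Step 6: prey: 3+1-0=4; pred: 6+0-2=4
Step 7: prey: 4+2-0=6; pred: 4+0-1=3
Step 8: prey: 6+3-0=9; pred: 3+0-1=2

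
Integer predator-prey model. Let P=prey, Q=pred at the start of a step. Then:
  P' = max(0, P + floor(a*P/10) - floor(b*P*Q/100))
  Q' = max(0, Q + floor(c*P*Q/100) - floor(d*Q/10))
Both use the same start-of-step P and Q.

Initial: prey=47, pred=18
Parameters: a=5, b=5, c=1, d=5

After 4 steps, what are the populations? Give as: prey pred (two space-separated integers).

Step 1: prey: 47+23-42=28; pred: 18+8-9=17
Step 2: prey: 28+14-23=19; pred: 17+4-8=13
Step 3: prey: 19+9-12=16; pred: 13+2-6=9
Step 4: prey: 16+8-7=17; pred: 9+1-4=6

Answer: 17 6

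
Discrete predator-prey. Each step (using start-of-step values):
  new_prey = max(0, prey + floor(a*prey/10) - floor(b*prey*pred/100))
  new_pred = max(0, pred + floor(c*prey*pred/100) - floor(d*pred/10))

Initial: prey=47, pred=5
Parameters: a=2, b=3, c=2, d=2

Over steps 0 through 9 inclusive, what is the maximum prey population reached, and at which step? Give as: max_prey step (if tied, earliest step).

Step 1: prey: 47+9-7=49; pred: 5+4-1=8
Step 2: prey: 49+9-11=47; pred: 8+7-1=14
Step 3: prey: 47+9-19=37; pred: 14+13-2=25
Step 4: prey: 37+7-27=17; pred: 25+18-5=38
Step 5: prey: 17+3-19=1; pred: 38+12-7=43
Step 6: prey: 1+0-1=0; pred: 43+0-8=35
Step 7: prey: 0+0-0=0; pred: 35+0-7=28
Step 8: prey: 0+0-0=0; pred: 28+0-5=23
Step 9: prey: 0+0-0=0; pred: 23+0-4=19
Max prey = 49 at step 1

Answer: 49 1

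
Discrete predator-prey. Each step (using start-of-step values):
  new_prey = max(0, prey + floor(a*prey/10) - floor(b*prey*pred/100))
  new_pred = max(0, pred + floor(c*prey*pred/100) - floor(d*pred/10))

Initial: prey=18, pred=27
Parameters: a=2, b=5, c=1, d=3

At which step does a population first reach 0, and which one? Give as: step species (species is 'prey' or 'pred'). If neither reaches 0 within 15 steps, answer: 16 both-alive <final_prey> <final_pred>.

Step 1: prey: 18+3-24=0; pred: 27+4-8=23
First extinction: prey at step 1

Answer: 1 prey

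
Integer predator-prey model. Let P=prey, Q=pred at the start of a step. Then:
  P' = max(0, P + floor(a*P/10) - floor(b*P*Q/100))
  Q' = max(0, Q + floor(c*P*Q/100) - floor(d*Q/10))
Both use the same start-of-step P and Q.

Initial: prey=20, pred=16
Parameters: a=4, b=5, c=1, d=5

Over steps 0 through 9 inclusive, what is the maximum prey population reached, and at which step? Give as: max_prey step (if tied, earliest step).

Step 1: prey: 20+8-16=12; pred: 16+3-8=11
Step 2: prey: 12+4-6=10; pred: 11+1-5=7
Step 3: prey: 10+4-3=11; pred: 7+0-3=4
Step 4: prey: 11+4-2=13; pred: 4+0-2=2
Step 5: prey: 13+5-1=17; pred: 2+0-1=1
Step 6: prey: 17+6-0=23; pred: 1+0-0=1
Step 7: prey: 23+9-1=31; pred: 1+0-0=1
Step 8: prey: 31+12-1=42; pred: 1+0-0=1
Step 9: prey: 42+16-2=56; pred: 1+0-0=1
Max prey = 56 at step 9

Answer: 56 9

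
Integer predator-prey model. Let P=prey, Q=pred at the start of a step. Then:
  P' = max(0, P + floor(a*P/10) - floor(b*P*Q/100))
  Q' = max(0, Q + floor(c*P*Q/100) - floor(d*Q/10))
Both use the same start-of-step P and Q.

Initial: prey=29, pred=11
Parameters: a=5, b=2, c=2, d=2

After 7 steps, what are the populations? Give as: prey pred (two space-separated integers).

Step 1: prey: 29+14-6=37; pred: 11+6-2=15
Step 2: prey: 37+18-11=44; pred: 15+11-3=23
Step 3: prey: 44+22-20=46; pred: 23+20-4=39
Step 4: prey: 46+23-35=34; pred: 39+35-7=67
Step 5: prey: 34+17-45=6; pred: 67+45-13=99
Step 6: prey: 6+3-11=0; pred: 99+11-19=91
Step 7: prey: 0+0-0=0; pred: 91+0-18=73

Answer: 0 73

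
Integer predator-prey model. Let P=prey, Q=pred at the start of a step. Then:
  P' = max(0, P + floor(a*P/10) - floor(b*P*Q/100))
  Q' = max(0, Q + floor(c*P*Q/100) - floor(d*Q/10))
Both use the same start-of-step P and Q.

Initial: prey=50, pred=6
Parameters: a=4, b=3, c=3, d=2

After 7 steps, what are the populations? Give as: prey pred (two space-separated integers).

Answer: 0 67

Derivation:
Step 1: prey: 50+20-9=61; pred: 6+9-1=14
Step 2: prey: 61+24-25=60; pred: 14+25-2=37
Step 3: prey: 60+24-66=18; pred: 37+66-7=96
Step 4: prey: 18+7-51=0; pred: 96+51-19=128
Step 5: prey: 0+0-0=0; pred: 128+0-25=103
Step 6: prey: 0+0-0=0; pred: 103+0-20=83
Step 7: prey: 0+0-0=0; pred: 83+0-16=67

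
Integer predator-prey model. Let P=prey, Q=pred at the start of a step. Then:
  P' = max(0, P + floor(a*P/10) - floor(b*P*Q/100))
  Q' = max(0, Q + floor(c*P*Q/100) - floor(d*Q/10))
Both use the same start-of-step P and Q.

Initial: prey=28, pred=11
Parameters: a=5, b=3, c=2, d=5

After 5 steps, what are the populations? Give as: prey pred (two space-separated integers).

Answer: 39 29

Derivation:
Step 1: prey: 28+14-9=33; pred: 11+6-5=12
Step 2: prey: 33+16-11=38; pred: 12+7-6=13
Step 3: prey: 38+19-14=43; pred: 13+9-6=16
Step 4: prey: 43+21-20=44; pred: 16+13-8=21
Step 5: prey: 44+22-27=39; pred: 21+18-10=29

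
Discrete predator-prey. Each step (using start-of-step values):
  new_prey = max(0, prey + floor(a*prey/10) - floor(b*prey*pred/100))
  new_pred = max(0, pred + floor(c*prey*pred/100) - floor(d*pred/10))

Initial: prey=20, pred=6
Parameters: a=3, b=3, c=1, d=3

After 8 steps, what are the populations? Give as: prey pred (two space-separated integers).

Answer: 46 7

Derivation:
Step 1: prey: 20+6-3=23; pred: 6+1-1=6
Step 2: prey: 23+6-4=25; pred: 6+1-1=6
Step 3: prey: 25+7-4=28; pred: 6+1-1=6
Step 4: prey: 28+8-5=31; pred: 6+1-1=6
Step 5: prey: 31+9-5=35; pred: 6+1-1=6
Step 6: prey: 35+10-6=39; pred: 6+2-1=7
Step 7: prey: 39+11-8=42; pred: 7+2-2=7
Step 8: prey: 42+12-8=46; pred: 7+2-2=7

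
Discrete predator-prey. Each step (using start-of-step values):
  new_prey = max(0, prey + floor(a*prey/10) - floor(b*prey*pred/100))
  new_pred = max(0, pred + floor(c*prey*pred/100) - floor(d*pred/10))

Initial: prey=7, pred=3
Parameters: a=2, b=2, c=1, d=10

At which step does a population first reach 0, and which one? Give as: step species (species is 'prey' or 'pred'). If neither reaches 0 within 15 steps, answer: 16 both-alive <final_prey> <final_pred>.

Step 1: prey: 7+1-0=8; pred: 3+0-3=0
First extinction: pred at step 1

Answer: 1 pred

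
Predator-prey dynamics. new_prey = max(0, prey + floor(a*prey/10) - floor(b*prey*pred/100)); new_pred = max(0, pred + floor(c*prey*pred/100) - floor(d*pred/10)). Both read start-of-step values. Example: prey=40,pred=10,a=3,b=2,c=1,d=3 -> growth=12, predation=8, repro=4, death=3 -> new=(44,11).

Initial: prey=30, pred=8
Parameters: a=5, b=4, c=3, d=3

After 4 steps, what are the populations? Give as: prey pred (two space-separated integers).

Answer: 0 55

Derivation:
Step 1: prey: 30+15-9=36; pred: 8+7-2=13
Step 2: prey: 36+18-18=36; pred: 13+14-3=24
Step 3: prey: 36+18-34=20; pred: 24+25-7=42
Step 4: prey: 20+10-33=0; pred: 42+25-12=55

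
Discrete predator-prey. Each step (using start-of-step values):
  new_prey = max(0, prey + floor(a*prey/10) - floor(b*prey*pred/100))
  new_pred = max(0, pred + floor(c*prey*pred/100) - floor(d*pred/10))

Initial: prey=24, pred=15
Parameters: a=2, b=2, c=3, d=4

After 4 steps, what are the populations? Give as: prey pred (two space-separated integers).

Answer: 9 26

Derivation:
Step 1: prey: 24+4-7=21; pred: 15+10-6=19
Step 2: prey: 21+4-7=18; pred: 19+11-7=23
Step 3: prey: 18+3-8=13; pred: 23+12-9=26
Step 4: prey: 13+2-6=9; pred: 26+10-10=26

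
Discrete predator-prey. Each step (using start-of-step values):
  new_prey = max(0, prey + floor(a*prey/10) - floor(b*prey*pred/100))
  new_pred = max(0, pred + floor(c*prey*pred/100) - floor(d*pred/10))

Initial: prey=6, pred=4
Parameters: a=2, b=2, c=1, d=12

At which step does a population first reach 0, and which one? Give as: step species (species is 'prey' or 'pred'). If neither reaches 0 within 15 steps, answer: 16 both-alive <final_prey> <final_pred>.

Step 1: prey: 6+1-0=7; pred: 4+0-4=0
First extinction: pred at step 1

Answer: 1 pred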